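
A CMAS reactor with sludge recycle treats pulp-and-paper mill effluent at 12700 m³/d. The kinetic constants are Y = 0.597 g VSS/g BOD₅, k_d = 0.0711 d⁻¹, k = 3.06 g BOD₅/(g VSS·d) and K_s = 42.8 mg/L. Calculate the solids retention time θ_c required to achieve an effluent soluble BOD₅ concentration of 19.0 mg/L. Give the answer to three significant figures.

θ_c ≈ 2.04 d

Specific growth rate at S = 19.0 mg/L: μ = YkS/(K_s+S) = 0.597·3.06·19.0/(42.8+19.0) = 0.5616 d⁻¹.
Then 1/θ_c = μ − k_d = 0.5616 − 0.0711 = 0.4905 d⁻¹, giving θ_c = 2.039 d.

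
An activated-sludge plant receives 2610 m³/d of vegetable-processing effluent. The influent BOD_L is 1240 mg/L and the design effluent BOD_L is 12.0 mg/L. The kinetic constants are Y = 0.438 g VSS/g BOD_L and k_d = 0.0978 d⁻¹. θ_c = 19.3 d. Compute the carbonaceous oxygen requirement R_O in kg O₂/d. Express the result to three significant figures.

R_O ≈ 2510 kg O₂/d

Correct the yield for decay: Y_obs = Y/(1 + k_d θ_c) = 0.438 / (1 + 0.0978 × 19.3) = 0.438 / 2.888 = 0.1517.
Q·(S₀ − S) = 2610 × (1240 − 12.0) × 10⁻³ = 3205 kg/d removed.
P_X = Y_obs·Q·(S₀ − S) = 0.1517 × 3205 = 486.2 kg VSS/d.
Carbonaceous O₂ demand = substrate oxidised − cell-mass equivalent = 3205 − 1.42 × 486.2 = 2515 kg O₂/d.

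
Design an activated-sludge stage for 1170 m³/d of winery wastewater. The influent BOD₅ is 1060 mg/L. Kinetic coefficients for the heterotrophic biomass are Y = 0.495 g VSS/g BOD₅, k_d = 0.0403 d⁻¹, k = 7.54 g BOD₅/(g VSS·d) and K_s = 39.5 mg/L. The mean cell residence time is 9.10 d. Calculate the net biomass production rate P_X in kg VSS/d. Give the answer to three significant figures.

For a completely mixed reactor with recycle the Lawrence–McCarty relation gives S = K_s·(1 + k_d·θ_c) / [θ_c·(Y·k − k_d) − 1] = 39.5 × (1 + 0.0403 × 9.10) / [9.10 × (0.495 × 7.54 − 0.0403) − 1] = 53.99 / 32.60 = 1.656 mg/L.
The observed yield is Y_obs = Y/(1 + k_d·θ_c) = 0.495 / (1 + 0.0403 × 9.10) = 0.495 / 1.367 = 0.3622 g VSS per g BOD₅ removed.
Substrate removed = Q·(S₀ − S) = 1170 m³/d × (1060 − 1.66) g/m³ = 1.24×10^6 g/d = 1238 kg/d.
So the net sludge growth is P_X = 0.3622 × 1238 = 448.5 kg VSS/d.

P_X ≈ 448 kg VSS/d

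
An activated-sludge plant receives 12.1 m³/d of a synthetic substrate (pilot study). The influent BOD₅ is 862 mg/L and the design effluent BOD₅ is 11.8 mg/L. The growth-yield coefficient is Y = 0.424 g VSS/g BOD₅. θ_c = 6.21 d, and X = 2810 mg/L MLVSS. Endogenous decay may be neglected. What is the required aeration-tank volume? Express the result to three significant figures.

With k_d = 0 the design equation reduces to V = Y Q (S₀−S) θ_c / X = 0.424 × 12.1 × (862 − 11.8) × 6.21 / 2810 = 9.640 m³.

V ≈ 9.64 m³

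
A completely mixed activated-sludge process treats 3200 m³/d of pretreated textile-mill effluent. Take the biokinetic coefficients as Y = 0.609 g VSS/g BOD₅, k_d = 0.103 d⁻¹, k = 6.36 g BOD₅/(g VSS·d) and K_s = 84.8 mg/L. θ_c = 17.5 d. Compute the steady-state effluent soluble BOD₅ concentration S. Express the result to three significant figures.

From the Monod/SRT balance for a CMAS, S = K_s·(1+k_d θ_c)/[θ_c·(Y k − k_d) − 1] = 84.8 × (1 + 0.103 × 17.5) / [17.5 × (0.609 × 6.36 − 0.103) − 1] = 237.7 / 64.98 = 3.657 mg/L.

S ≈ 3.66 mg/L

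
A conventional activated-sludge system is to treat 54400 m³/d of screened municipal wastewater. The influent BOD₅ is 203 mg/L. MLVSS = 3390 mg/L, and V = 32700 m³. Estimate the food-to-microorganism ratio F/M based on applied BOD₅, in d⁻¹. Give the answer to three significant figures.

F/M ≈ 0.0996 d⁻¹

F/M = Q·S₀ / (V·X) = 54400 × 203 / (32700 × 3390) = 0.09962 g BOD₅·(g VSS·d)⁻¹.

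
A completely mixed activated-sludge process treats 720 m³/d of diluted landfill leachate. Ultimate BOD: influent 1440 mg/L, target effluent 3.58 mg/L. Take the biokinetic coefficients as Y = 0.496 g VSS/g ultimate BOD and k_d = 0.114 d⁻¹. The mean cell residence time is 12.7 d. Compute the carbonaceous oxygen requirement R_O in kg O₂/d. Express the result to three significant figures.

R_O ≈ 737 kg O₂/d

The observed yield is Y_obs = Y/(1 + k_d·θ_c) = 0.496 / (1 + 0.114 × 12.7) = 0.496 / 2.448 = 0.2026 g VSS per g ultimate BOD removed.
Q·(S₀ − S) = 720 × (1440 − 3.58) × 10⁻³ = 1034 kg/d removed.
Biomass synthesised: P_X = Y_obs × 1034 = 209.6 kg VSS/d.
R_O = Q·(S₀ − S) − 1.42·P_X = 1034 − 1.42 × 209.6 = 736.6 kg O₂/d.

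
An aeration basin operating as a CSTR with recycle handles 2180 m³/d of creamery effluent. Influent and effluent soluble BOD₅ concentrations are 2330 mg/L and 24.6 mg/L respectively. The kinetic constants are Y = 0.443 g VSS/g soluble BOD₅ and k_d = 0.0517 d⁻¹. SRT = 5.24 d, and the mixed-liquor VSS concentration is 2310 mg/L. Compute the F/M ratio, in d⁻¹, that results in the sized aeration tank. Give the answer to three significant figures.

F/M ≈ 0.553 d⁻¹

Steady-state biomass mass balance: V·X·(1 + k_d·θ_c) = Y·Q·(S₀ − S)·θ_c, so V = 0.443 × 2180 × (2330 − 24.6) × 5.24 / [2310 × (1 + 0.0517 × 5.24)] = 1.17×10^7 / 2936 = 3974 m³.
F/M = applied load / biomass = Q·S₀/(V·X) = 2180 × 2330 / (3974 × 2310) = 0.5533 d⁻¹.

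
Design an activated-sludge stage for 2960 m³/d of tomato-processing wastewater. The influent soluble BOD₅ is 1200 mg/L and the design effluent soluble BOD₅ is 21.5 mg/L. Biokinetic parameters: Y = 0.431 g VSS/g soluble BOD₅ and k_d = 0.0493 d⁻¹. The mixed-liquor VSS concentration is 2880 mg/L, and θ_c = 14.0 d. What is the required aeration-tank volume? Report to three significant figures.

V ≈ 4320 m³

From the SRT design equation V = Y Q (S₀−S) θ_c / [X (1 + k_d θ_c)] = 0.431 × 2960 × (1200 − 21.5) × 14.0 / [2880 × (1 + 0.0493 × 14.0)] = 2.1×10^7 / 4868 = 4324 m³.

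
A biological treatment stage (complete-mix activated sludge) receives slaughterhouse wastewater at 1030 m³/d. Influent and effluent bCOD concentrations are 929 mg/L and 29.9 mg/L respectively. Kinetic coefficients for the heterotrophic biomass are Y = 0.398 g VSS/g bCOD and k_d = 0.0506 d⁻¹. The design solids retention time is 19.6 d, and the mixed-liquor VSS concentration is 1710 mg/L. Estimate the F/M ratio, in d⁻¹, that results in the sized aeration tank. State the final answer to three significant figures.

F/M ≈ 0.264 d⁻¹

From the SRT design equation V = Y Q (S₀−S) θ_c / [X (1 + k_d θ_c)] = 0.398 × 1030 × (929 − 29.9) × 19.6 / [1710 × (1 + 0.0506 × 19.6)] = 7.22×10^6 / 3406 = 2121 m³.
F/M = applied load / biomass = Q·S₀/(V·X) = 1030 × 929 / (2121 × 1710) = 0.2638 d⁻¹.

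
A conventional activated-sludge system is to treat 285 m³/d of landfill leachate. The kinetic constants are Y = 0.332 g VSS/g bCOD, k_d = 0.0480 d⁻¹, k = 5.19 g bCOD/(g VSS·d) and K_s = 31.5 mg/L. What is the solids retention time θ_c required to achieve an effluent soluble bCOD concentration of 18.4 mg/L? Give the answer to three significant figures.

θ_c ≈ 1.70 d

Specific growth rate at S = 18.4 mg/L: μ = YkS/(K_s+S) = 0.332·5.19·18.4/(31.5+18.4) = 0.6354 d⁻¹.
θ_c = 1/(μ − k_d) = 1/(0.6354 − 0.0480) = 1/0.5874 = 1.703 d.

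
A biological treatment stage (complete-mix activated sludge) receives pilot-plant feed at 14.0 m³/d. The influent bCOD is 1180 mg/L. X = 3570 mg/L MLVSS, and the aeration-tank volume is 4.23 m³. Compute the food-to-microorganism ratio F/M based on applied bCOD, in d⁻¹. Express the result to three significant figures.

F/M = Q·S₀ / (V·X) = 14.0 × 1180 / (4.230 × 3570) = 1.094 g bCOD·(g VSS·d)⁻¹.

F/M ≈ 1.09 d⁻¹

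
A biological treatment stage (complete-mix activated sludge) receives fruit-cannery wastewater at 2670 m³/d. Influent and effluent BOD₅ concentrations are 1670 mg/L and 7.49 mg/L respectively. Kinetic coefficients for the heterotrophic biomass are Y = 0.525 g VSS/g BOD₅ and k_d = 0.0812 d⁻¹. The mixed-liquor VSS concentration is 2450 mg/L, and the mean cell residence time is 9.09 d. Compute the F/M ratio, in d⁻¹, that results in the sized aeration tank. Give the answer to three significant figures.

From the SRT design equation V = Y Q (S₀−S) θ_c / [X (1 + k_d θ_c)] = 0.525 × 2670 × (1670 − 7.49) × 9.09 / [2450 × (1 + 0.0812 × 9.09)] = 2.12×10^7 / 4258 = 4975 m³.
F/M = Q·S₀ / (V·X) = 2670 × 1670 / (4975 × 2450) = 0.3659 g BOD₅·(g VSS·d)⁻¹.

F/M ≈ 0.366 d⁻¹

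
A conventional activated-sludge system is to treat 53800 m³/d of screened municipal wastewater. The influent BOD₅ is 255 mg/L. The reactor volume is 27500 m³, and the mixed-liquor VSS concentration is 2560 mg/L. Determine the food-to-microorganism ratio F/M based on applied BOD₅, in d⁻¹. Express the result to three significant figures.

F/M ≈ 0.195 d⁻¹

Food-to-microorganism ratio F/M = Q S₀ / (V X) = 53800 × 255 / (27500 × 2560) = 0.1949 d⁻¹.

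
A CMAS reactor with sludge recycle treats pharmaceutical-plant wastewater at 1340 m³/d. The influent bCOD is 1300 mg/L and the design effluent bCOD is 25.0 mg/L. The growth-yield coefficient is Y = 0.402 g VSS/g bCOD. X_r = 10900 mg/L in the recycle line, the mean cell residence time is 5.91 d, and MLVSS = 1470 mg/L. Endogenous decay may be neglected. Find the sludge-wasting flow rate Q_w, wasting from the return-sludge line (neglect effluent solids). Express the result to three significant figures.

Q_w ≈ 63.0 m³/d

Biomass mass balance (decay neglected): V·X = Y·Q·(S₀ − S)·θ_c, so V = 0.402 × 1340 × (1300 − 25.0) × 5.91 / 1470 = 2761 m³.
Q_w = (V·X)/(θ_c X_r) = 2761 × 1470 / (5.91 × 10900) = 63.01 m³/d.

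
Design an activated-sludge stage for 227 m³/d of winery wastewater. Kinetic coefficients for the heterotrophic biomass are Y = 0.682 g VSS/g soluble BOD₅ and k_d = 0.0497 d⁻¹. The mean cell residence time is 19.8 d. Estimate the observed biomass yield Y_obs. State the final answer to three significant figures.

Y_obs ≈ 0.344 g VSS/g soluble BOD₅

The observed yield is Y_obs = Y/(1 + k_d·θ_c) = 0.682 / (1 + 0.0497 × 19.8) = 0.682 / 1.984 = 0.3437 g VSS per g soluble BOD₅ removed.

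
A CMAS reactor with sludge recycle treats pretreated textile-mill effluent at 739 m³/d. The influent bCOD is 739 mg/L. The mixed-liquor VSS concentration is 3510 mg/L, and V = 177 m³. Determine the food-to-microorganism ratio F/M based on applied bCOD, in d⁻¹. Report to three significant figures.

Food-to-microorganism ratio F/M = Q S₀ / (V X) = 739 × 739 / (177.0 × 3510) = 0.8790 d⁻¹.

F/M ≈ 0.879 d⁻¹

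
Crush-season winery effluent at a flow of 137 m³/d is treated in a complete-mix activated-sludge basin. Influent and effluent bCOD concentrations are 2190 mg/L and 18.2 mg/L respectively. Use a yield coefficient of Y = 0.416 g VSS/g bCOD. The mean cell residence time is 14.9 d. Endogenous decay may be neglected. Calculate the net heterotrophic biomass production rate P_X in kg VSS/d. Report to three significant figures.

P_X ≈ 124 kg VSS/d

No decay correction is needed, so Y_obs = Y = 0.416.
ΔS = 2190 − 18.2 = 2172 mg/L, so the substrate removal rate is 137 × 2172/1000 = 297.5 kg bCOD/d.
Net biomass production P_X = Y_obs × Q·(S₀ − S) = 0.4160 × 297.5 = 123.8 kg VSS/d.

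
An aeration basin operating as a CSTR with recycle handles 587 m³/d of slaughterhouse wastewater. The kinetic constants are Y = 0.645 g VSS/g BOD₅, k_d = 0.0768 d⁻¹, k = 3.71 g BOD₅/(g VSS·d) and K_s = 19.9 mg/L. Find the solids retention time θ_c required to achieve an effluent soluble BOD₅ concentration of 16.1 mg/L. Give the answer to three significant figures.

θ_c ≈ 1.01 d

From 1/θ_c = Y·k·S/(K_s + S) − k_d: Y·k·S/(K_s+S) = 0.645 × 3.71 × 16.1 / (19.9 + 16.1) = 1.070 d⁻¹.
Then 1/θ_c = μ − k_d = 1.070 − 0.0768 = 0.9934 d⁻¹, giving θ_c = 1.007 d.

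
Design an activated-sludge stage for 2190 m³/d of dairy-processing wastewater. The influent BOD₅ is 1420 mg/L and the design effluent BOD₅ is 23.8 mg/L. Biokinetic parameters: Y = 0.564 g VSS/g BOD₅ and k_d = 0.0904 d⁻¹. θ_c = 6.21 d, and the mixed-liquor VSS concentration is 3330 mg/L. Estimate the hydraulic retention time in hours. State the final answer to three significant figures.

Steady-state biomass mass balance: V·X·(1 + k_d·θ_c) = Y·Q·(S₀ − S)·θ_c, so V = 0.564 × 2190 × (1420 − 23.8) × 6.21 / [3330 × (1 + 0.0904 × 6.21)] = 1.07×10^7 / 5199 = 2060 m³.
τ = V/Q = 2060/2190 = 0.9405 d, or 22.57 h.

τ ≈ 22.6 h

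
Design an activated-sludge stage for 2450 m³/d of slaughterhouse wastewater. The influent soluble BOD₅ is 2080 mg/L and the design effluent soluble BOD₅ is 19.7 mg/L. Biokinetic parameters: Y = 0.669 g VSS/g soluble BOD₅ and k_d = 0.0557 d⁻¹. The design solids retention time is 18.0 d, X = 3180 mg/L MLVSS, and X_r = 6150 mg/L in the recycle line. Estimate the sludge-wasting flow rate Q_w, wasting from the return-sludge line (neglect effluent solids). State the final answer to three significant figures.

Rearranging the biomass balance for a CMAS with decay, V = Y·Q·ΔS·θ_c / [X·(1+k_d θ_c)] = 0.669 × 2450 × (2080 − 19.7) × 18.0 / [3180 × (1 + 0.0557 × 18.0)] = 6.08×10^7 / 6368 = 9545 m³.
Wasting from the return line (neglecting effluent solids): Q_w = V·X / (θ_c·X_r) = 9545 × 3180 / (18.0 × 6150) = 274.2 m³/d.

Q_w ≈ 274 m³/d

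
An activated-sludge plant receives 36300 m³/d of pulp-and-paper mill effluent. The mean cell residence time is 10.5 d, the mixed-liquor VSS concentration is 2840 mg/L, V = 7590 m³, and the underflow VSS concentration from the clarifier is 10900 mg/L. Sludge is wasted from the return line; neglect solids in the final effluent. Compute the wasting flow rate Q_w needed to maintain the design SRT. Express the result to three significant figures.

Q_w ≈ 188 m³/d

Q_w = (V·X)/(θ_c X_r) = 7590 × 2840 / (10.5 × 10900) = 188.3 m³/d.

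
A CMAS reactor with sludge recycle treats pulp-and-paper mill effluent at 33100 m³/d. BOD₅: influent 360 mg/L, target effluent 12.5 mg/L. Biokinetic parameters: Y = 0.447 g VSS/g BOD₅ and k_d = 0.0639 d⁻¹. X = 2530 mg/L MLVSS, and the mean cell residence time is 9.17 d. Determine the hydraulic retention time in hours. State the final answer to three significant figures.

τ ≈ 8.52 h

Steady-state biomass mass balance: V·X·(1 + k_d·θ_c) = Y·Q·(S₀ − S)·θ_c, so V = 0.447 × 33100 × (360 − 12.5) × 9.17 / [2530 × (1 + 0.0639 × 9.17)] = 4.71×10^7 / 4012 = 11750 m³.
Hydraulic retention time τ = V/Q = 11750 / 33100 = 0.3550 d = 8.520 h.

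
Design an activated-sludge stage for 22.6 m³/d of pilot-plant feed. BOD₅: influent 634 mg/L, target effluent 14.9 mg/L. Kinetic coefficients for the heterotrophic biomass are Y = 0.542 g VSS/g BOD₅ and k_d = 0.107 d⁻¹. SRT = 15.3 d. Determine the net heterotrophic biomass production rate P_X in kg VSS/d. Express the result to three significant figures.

P_X ≈ 2.88 kg VSS/d

Observed yield with endogenous decay: Y_obs = Y / (1 + k_d·θ_c) = 0.542 / (1 + 0.107 × 15.3) = 0.542 / 2.637 = 0.2055 g VSS/g BOD₅.
Substrate removed = Q·(S₀ − S) = 22.6 m³/d × (634 − 14.9) g/m³ = 1.4×10^4 g/d = 13.99 kg/d.
P_X = Y_obs · Q(S₀ − S) = 0.2055 × 13.99 = 2.876 kg VSS/d.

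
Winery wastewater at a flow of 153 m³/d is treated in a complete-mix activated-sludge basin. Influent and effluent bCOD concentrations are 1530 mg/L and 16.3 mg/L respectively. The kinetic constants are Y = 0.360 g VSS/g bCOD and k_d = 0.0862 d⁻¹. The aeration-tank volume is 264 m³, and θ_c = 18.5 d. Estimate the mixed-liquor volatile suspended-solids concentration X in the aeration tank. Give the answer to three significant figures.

X ≈ 2250 mg/L

X = Y·Q·ΔS·θ_c / [V·(1 + k_d θ_c)] = 0.360 × 153 × (1530 − 16.3) × 18.5 / [264 × (1 + 0.0862 × 18.5)] = 2252 mg/L.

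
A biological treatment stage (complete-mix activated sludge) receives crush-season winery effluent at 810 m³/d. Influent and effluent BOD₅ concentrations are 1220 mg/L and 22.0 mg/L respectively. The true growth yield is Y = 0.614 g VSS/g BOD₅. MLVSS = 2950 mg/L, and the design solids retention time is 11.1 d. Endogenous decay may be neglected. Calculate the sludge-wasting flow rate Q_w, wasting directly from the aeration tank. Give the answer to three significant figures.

Q_w ≈ 202 m³/d

V·X = Y·Q·ΔS·θ_c gives V = 0.614 × 810 × (1220 − 22.0) × 11.1 / 2950 = 2242 m³.
For wasting at MLVSS concentration, Q_w = V/θ_c = 2242/11.1 = 202.0 m³/d.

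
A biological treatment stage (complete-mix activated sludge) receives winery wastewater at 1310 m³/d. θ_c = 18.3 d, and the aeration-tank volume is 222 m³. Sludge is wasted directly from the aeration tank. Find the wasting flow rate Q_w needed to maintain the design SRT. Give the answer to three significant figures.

Wasting from the aeration tank: Q_w = V / θ_c = 222.0 / 18.3 = 12.13 m³/d.

Q_w ≈ 12.1 m³/d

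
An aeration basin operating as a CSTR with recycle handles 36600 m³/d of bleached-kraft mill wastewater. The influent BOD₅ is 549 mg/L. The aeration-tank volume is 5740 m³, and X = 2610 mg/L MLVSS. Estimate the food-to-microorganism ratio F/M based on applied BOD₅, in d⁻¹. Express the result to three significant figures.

F/M = Q·S₀ / (V·X) = 36600 × 549 / (5740 × 2610) = 1.341 g BOD₅·(g VSS·d)⁻¹.

F/M ≈ 1.34 d⁻¹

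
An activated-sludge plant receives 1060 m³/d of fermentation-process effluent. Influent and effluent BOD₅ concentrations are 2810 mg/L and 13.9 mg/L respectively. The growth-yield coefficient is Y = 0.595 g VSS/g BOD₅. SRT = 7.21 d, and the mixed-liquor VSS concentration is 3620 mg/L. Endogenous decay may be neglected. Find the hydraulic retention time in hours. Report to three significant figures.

With k_d = 0 the design equation reduces to V = Y Q (S₀−S) θ_c / X = 0.595 × 1060 × (2810 − 13.9) × 7.21 / 3620 = 3512 m³.
HRT = V/Q = 3512 m³ / 1060 m³·d⁻¹ = 3.314 d × 24 = 79.53 h.

τ ≈ 79.5 h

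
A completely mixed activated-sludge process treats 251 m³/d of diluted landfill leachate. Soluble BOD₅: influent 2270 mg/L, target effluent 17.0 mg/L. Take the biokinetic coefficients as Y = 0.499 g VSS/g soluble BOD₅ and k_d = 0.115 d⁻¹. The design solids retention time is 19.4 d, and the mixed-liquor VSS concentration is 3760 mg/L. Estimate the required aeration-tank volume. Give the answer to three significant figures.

V ≈ 451 m³

Rearranging the biomass balance for a CMAS with decay, V = Y·Q·ΔS·θ_c / [X·(1+k_d θ_c)] = 0.499 × 251 × (2270 − 17.0) × 19.4 / [3760 × (1 + 0.115 × 19.4)] = 5.47×10^6 / 12149 = 450.6 m³.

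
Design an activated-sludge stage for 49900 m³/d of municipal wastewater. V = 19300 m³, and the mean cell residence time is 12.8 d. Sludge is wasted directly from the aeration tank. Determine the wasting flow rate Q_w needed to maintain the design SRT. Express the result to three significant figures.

For wasting at MLVSS concentration, Q_w = V/θ_c = 19300/12.8 = 1508 m³/d.

Q_w ≈ 1510 m³/d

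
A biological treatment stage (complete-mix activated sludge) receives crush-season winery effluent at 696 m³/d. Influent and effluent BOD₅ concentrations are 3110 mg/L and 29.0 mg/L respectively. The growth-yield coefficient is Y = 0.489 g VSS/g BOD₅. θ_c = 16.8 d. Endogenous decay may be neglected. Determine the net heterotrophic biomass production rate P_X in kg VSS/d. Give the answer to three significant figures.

P_X ≈ 1050 kg VSS/d

No decay correction is needed, so Y_obs = Y = 0.489.
Substrate removed = Q·(S₀ − S) = 696 m³/d × (3110 − 29.0) g/m³ = 2.14×10^6 g/d = 2144 kg/d.
So the net sludge growth is P_X = 0.4890 × 2144 = 1049 kg VSS/d.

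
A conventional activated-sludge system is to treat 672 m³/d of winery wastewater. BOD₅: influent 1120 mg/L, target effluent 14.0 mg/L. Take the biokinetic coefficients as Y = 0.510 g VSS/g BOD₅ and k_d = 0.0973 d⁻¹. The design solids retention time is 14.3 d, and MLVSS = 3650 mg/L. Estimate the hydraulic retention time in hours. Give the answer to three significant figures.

τ ≈ 22.2 h

Steady-state biomass mass balance: V·X·(1 + k_d·θ_c) = Y·Q·(S₀ − S)·θ_c, so V = 0.510 × 672 × (1120 − 14.0) × 14.3 / [3650 × (1 + 0.0973 × 14.3)] = 5.42×10^6 / 8729 = 621.0 m³.
HRT = V/Q = 621.0 m³ / 672 m³·d⁻¹ = 0.9241 d × 24 = 22.18 h.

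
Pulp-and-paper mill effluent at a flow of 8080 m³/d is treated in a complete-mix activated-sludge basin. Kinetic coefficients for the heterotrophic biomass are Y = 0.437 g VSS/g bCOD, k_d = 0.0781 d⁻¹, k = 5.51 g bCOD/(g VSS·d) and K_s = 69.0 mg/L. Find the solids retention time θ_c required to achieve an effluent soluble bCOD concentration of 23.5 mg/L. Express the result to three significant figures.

θ_c ≈ 1.87 d

At the target effluent, Y k S/(K_s+S) = 0.437×5.51×23.5/92.50 = 0.6117 d⁻¹.
θ_c = 1/(μ − k_d) = 1/(0.6117 − 0.0781) = 1/0.5336 = 1.874 d.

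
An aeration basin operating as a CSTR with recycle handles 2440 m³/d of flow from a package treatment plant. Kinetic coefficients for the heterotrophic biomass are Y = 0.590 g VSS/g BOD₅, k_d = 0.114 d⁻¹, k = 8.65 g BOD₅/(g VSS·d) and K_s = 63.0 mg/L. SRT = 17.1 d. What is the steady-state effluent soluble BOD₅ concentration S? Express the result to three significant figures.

S ≈ 2.20 mg/L

From the Monod/SRT balance for a CMAS, S = K_s·(1+k_d θ_c)/[θ_c·(Y k − k_d) − 1] = 63.0 × (1 + 0.114 × 17.1) / [17.1 × (0.590 × 8.65 − 0.114) − 1] = 185.8 / 84.32 = 2.204 mg/L.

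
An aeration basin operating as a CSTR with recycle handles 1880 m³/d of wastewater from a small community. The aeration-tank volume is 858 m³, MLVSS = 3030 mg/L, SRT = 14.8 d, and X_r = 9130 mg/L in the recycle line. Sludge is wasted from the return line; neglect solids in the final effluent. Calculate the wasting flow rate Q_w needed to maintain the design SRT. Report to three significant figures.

Q_w = (V·X)/(θ_c X_r) = 858.0 × 3030 / (14.8 × 9130) = 19.24 m³/d.

Q_w ≈ 19.2 m³/d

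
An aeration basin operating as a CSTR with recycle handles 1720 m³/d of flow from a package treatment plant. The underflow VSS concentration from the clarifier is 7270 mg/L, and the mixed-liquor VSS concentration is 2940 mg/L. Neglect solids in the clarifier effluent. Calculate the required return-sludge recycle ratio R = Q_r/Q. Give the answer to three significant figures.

Solids balance on the clarifier gives (1+R)X = R·X_r, so R = X/(X_r − X) = 2940 / (7270 − 2940) = 0.6790.

R ≈ 0.679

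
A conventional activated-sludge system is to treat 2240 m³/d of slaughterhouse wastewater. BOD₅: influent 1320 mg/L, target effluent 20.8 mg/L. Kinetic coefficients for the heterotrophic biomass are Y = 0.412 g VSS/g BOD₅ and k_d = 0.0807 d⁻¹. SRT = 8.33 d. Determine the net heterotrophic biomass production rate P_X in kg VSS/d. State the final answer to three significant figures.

P_X ≈ 717 kg VSS/d

Correct the yield for decay: Y_obs = Y/(1 + k_d θ_c) = 0.412 / (1 + 0.0807 × 8.33) = 0.412 / 1.672 = 0.2464.
Substrate removed = Q·(S₀ − S) = 2240 m³/d × (1320 − 20.8) g/m³ = 2.91×10^6 g/d = 2910 kg/d.
Biomass produced: P_X = Y_obs·Q·ΔS = 0.2464 × 2910 ≈ 717.0 kg VSS/d.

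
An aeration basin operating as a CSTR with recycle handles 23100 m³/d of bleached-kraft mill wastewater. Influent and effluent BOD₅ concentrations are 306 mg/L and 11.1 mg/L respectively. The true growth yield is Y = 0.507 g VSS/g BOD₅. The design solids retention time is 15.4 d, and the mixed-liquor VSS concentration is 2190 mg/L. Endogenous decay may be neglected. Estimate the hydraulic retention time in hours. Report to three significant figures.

Biomass mass balance (decay neglected): V·X = Y·Q·(S₀ − S)·θ_c, so V = 0.507 × 23100 × (306 − 11.1) × 15.4 / 2190 = 24287 m³.
HRT = V/Q = 24287 m³ / 23100 m³·d⁻¹ = 1.051 d × 24 = 25.23 h.

τ ≈ 25.2 h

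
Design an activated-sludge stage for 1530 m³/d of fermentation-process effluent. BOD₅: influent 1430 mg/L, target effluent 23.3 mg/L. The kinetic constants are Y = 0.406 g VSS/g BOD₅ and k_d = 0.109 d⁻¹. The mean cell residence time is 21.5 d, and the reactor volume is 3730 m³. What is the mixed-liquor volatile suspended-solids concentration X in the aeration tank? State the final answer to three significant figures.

X ≈ 1510 mg/L

Solving the biomass balance for X: X = Y Q (S₀−S) θ_c / [V (1+k_d θ_c)] = 0.406 × 1530 × (1430 − 23.3) × 21.5 / [3730 × (1 + 0.109 × 21.5)] = 1506 mg/L.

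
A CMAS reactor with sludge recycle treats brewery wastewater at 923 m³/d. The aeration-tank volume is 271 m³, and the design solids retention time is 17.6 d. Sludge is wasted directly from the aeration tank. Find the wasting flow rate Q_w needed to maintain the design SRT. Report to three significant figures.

Q_w ≈ 15.4 m³/d

For wasting at MLVSS concentration, Q_w = V/θ_c = 271.0/17.6 = 15.40 m³/d.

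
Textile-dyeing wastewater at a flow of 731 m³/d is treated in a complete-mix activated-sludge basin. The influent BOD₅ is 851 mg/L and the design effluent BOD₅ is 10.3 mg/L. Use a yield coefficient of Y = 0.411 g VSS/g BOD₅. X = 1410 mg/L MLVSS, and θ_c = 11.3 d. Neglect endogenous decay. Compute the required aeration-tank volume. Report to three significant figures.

V ≈ 2020 m³

V·X = Y·Q·ΔS·θ_c gives V = 0.411 × 731 × (851 − 10.3) × 11.3 / 1410 = 2024 m³.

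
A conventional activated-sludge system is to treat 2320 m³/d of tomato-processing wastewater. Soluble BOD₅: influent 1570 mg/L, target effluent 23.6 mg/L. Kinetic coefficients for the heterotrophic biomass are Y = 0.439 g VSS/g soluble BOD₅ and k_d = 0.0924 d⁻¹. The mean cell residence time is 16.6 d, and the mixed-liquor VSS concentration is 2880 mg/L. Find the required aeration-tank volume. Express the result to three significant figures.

V ≈ 3580 m³

Rearranging the biomass balance for a CMAS with decay, V = Y·Q·ΔS·θ_c / [X·(1+k_d θ_c)] = 0.439 × 2320 × (1570 − 23.6) × 16.6 / [2880 × (1 + 0.0924 × 16.6)] = 2.61×10^7 / 7297 = 3583 m³.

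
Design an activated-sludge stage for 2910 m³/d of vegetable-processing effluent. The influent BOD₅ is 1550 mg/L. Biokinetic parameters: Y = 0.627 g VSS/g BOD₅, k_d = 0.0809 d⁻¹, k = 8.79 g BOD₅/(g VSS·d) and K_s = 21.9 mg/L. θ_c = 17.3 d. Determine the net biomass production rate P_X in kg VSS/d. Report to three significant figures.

From the Monod/SRT balance for a CMAS, S = K_s·(1+k_d θ_c)/[θ_c·(Y k − k_d) − 1] = 21.9 × (1 + 0.0809 × 17.3) / [17.3 × (0.627 × 8.79 − 0.0809) − 1] = 52.55 / 92.95 = 0.5654 mg/L.
Y_obs = Y / (1 + k_d θ_c) = 0.627 / (1 + 0.0809 × 17.3) = 0.627 / 2.400 = 0.2613.
Mass of BOD₅ removed per day: Q(S₀ − S) = 2910 × 1549 g/m³ = 4509 kg/d.
Biomass produced: P_X = Y_obs·Q·ΔS = 0.2613 × 4509 ≈ 1178 kg VSS/d.

P_X ≈ 1180 kg VSS/d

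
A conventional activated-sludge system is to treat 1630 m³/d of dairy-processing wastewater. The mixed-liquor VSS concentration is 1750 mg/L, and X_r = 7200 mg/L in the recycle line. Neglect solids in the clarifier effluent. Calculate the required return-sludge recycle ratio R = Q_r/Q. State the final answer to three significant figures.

Mass balance around the secondary clarifier (neglecting effluent solids): R = X / (X_r − X) = 1750 / (7200 − 1750) = 0.3211.

R ≈ 0.321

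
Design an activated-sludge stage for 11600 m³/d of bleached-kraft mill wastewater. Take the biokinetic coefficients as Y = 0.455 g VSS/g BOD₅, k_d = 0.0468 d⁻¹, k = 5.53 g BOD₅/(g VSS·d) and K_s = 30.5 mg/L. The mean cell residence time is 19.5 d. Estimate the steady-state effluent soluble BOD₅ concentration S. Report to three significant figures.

S ≈ 1.24 mg/L

Effluent substrate depends only on kinetics and SRT: S = K_s(1 + k_d θ_c) / [θ_c(Yk − k_d) − 1] = 30.5 × (1 + 0.0468 × 19.5) / [19.5 × (0.455 × 5.53 − 0.0468) − 1] = 58.33 / 47.15 = 1.237 mg/L.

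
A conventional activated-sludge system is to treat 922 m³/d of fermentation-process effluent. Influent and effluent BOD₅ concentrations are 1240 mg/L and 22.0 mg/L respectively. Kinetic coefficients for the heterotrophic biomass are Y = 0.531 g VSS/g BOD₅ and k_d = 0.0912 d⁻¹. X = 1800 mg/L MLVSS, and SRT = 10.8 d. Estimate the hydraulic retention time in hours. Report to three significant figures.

τ ≈ 46.9 h

Rearranging the biomass balance for a CMAS with decay, V = Y·Q·ΔS·θ_c / [X·(1+k_d θ_c)] = 0.531 × 922 × (1240 − 22.0) × 10.8 / [1800 × (1 + 0.0912 × 10.8)] = 6.44×10^6 / 3573 = 1802 m³.
τ = V/Q = 1802/922 = 1.955 d, or 46.92 h.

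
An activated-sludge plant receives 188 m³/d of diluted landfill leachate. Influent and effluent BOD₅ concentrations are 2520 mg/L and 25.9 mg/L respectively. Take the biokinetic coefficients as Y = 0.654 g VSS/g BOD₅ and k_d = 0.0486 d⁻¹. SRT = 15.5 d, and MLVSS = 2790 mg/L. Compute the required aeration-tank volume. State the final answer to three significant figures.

V ≈ 972 m³

Rearranging the biomass balance for a CMAS with decay, V = Y·Q·ΔS·θ_c / [X·(1+k_d θ_c)] = 0.654 × 188 × (2520 − 25.9) × 15.5 / [2790 × (1 + 0.0486 × 15.5)] = 4.75×10^6 / 4892 = 971.7 m³.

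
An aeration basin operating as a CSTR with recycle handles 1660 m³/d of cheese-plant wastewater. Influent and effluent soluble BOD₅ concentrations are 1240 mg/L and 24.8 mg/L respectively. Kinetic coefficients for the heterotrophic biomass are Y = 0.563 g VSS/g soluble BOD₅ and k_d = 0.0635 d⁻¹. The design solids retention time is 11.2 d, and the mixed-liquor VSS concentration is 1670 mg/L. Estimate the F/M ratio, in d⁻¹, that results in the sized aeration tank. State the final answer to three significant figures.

F/M ≈ 0.277 d⁻¹

Rearranging the biomass balance for a CMAS with decay, V = Y·Q·ΔS·θ_c / [X·(1+k_d θ_c)] = 0.563 × 1660 × (1240 − 24.8) × 11.2 / [1670 × (1 + 0.0635 × 11.2)] = 1.27×10^7 / 2858 = 4451 m³.
F/M = Q·S₀ / (V·X) = 1660 × 1240 / (4451 × 1670) = 0.2769 g soluble BOD₅·(g VSS·d)⁻¹.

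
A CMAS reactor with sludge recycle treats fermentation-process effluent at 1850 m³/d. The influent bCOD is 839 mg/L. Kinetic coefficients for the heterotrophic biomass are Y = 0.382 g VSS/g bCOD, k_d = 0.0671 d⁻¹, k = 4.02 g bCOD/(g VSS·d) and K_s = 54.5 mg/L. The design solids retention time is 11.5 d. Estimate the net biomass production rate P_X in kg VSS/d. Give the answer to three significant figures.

For a completely mixed reactor with recycle the Lawrence–McCarty relation gives S = K_s·(1 + k_d·θ_c) / [θ_c·(Y·k − k_d) − 1] = 54.5 × (1 + 0.0671 × 11.5) / [11.5 × (0.382 × 4.02 − 0.0671) − 1] = 96.55 / 15.89 = 6.077 mg/L.
The observed yield is Y_obs = Y/(1 + k_d·θ_c) = 0.382 / (1 + 0.0671 × 11.5) = 0.382 / 1.772 = 0.2156 g VSS per g bCOD removed.
Mass of bCOD removed per day: Q(S₀ − S) = 1850 × 832.9 g/m³ = 1541 kg/d.
P_X = Y_obs · Q(S₀ − S) = 0.2156 × 1541 = 332.2 kg VSS/d.

P_X ≈ 332 kg VSS/d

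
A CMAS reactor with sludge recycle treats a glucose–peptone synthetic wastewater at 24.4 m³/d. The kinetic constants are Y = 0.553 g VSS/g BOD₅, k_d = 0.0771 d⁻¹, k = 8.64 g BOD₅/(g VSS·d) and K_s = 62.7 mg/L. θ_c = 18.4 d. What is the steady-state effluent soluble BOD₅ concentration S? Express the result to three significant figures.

For a completely mixed reactor with recycle the Lawrence–McCarty relation gives S = K_s·(1 + k_d·θ_c) / [θ_c·(Y·k − k_d) − 1] = 62.7 × (1 + 0.0771 × 18.4) / [18.4 × (0.553 × 8.64 − 0.0771) − 1] = 151.6 / 85.50 = 1.774 mg/L.

S ≈ 1.77 mg/L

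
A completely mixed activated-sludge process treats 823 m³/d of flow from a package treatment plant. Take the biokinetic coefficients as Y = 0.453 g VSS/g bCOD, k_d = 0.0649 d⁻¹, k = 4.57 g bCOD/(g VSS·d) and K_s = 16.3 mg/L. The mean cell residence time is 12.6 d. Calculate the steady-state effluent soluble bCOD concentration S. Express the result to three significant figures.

S ≈ 1.22 mg/L

From the Monod/SRT balance for a CMAS, S = K_s·(1+k_d θ_c)/[θ_c·(Y k − k_d) − 1] = 16.3 × (1 + 0.0649 × 12.6) / [12.6 × (0.453 × 4.57 − 0.0649) − 1] = 29.63 / 24.27 = 1.221 mg/L.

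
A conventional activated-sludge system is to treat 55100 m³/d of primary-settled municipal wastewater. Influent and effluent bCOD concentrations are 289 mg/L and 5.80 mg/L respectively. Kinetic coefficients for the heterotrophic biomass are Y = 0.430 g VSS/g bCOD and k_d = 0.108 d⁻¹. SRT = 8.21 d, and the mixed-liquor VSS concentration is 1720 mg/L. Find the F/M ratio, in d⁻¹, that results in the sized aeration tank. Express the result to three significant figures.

Rearranging the biomass balance for a CMAS with decay, V = Y·Q·ΔS·θ_c / [X·(1+k_d θ_c)] = 0.430 × 55100 × (289 − 5.80) × 8.21 / [1720 × (1 + 0.108 × 8.21)] = 5.51×10^7 / 3245 = 16976 m³.
Food-to-microorganism ratio F/M = Q S₀ / (V X) = 55100 × 289 / (16976 × 1720) = 0.5454 d⁻¹.

F/M ≈ 0.545 d⁻¹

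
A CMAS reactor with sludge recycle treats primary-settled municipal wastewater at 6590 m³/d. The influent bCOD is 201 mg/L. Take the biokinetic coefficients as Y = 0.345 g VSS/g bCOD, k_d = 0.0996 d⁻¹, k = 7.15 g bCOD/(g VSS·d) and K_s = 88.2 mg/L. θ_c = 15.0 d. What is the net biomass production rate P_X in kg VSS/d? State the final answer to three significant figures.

For a completely mixed reactor with recycle the Lawrence–McCarty relation gives S = K_s·(1 + k_d·θ_c) / [θ_c·(Y·k − k_d) − 1] = 88.2 × (1 + 0.0996 × 15.0) / [15.0 × (0.345 × 7.15 − 0.0996) − 1] = 220.0 / 34.51 = 6.375 mg/L.
Correct the yield for decay: Y_obs = Y/(1 + k_d θ_c) = 0.345 / (1 + 0.0996 × 15.0) = 0.345 / 2.494 = 0.1383.
Mass of bCOD removed per day: Q(S₀ − S) = 6590 × 194.6 g/m³ = 1283 kg/d.
Biomass produced: P_X = Y_obs·Q·ΔS = 0.1383 × 1283 ≈ 177.4 kg VSS/d.

P_X ≈ 177 kg VSS/d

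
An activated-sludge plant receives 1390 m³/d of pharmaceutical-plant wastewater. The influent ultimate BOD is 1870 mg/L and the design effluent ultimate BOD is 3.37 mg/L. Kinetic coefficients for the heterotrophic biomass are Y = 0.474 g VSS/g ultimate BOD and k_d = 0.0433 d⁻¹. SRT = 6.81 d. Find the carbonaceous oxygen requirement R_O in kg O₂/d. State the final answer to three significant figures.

Observed yield with endogenous decay: Y_obs = Y / (1 + k_d·θ_c) = 0.474 / (1 + 0.0433 × 6.81) = 0.474 / 1.295 = 0.3661 g VSS/g ultimate BOD.
Q·(S₀ − S) = 1390 × (1870 − 3.37) × 10⁻³ = 2595 kg/d removed.
Net sludge production P_X = 0.3661 × 2595 = 949.8 kg VSS/d.
R_O = Q·ΔS − 1.42 P_X = 2595 − 1349 = 1246 kg O₂/d.

R_O ≈ 1250 kg O₂/d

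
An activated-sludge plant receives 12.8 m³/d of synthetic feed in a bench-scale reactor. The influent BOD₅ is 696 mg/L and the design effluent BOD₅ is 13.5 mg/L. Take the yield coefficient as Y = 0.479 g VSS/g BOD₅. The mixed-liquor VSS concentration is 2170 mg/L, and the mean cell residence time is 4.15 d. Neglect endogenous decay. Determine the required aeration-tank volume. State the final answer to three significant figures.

V·X = Y·Q·ΔS·θ_c gives V = 0.479 × 12.8 × (696 − 13.5) × 4.15 / 2170 = 8.003 m³.

V ≈ 8.00 m³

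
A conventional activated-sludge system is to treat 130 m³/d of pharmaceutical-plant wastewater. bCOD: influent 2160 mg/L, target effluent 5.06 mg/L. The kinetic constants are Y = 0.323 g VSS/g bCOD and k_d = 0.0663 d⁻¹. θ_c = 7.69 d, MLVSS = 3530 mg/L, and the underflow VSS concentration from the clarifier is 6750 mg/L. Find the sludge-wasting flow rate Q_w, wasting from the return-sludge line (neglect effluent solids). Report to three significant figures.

Q_w ≈ 8.88 m³/d

Steady-state biomass mass balance: V·X·(1 + k_d·θ_c) = Y·Q·(S₀ − S)·θ_c, so V = 0.323 × 130 × (2160 − 5.06) × 7.69 / [3530 × (1 + 0.0663 × 7.69)] = 6.96×10^5 / 5330 = 130.6 m³.
Q_w = (V·X)/(θ_c X_r) = 130.6 × 3530 / (7.69 × 6750) = 8.879 m³/d.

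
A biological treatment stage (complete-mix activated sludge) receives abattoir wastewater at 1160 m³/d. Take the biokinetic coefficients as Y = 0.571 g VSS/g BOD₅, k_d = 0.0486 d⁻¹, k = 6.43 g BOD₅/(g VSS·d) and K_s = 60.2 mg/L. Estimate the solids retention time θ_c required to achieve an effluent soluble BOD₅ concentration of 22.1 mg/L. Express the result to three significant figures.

θ_c ≈ 1.07 d

At the target effluent, Y k S/(K_s+S) = 0.571×6.43×22.1/82.30 = 0.9859 d⁻¹.
Then 1/θ_c = μ − k_d = 0.9859 − 0.0486 = 0.9373 d⁻¹, giving θ_c = 1.067 d.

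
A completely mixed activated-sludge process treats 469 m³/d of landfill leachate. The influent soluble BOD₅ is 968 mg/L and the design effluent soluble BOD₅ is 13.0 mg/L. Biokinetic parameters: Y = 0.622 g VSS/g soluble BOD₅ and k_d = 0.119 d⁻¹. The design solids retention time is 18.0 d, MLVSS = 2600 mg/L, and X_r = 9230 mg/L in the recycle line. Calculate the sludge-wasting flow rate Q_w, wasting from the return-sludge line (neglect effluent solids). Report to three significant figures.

From the SRT design equation V = Y Q (S₀−S) θ_c / [X (1 + k_d θ_c)] = 0.622 × 469 × (968 − 13.0) × 18.0 / [2600 × (1 + 0.119 × 18.0)] = 5.01×10^6 / 8169 = 613.8 m³.
θ_c = V·X/(Q_w·X_r) when wasting from the recycle, so Q_w = V·X/(θ_c·X_r) = 613.8 × 2600 / (18.0 × 9230) = 9.606 m³/d.

Q_w ≈ 9.61 m³/d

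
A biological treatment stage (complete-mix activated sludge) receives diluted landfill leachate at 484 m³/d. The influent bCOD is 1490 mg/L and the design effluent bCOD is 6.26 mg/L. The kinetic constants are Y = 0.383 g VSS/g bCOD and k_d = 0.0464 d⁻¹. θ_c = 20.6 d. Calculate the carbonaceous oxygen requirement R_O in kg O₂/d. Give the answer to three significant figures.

Y_obs = Y / (1 + k_d θ_c) = 0.383 / (1 + 0.0464 × 20.6) = 0.383 / 1.956 = 0.1958.
ΔS = 1490 − 6.26 = 1484 mg/L, so the substrate removal rate is 484 × 1484/1000 = 718.1 kg bCOD/d.
Biomass synthesised: P_X = Y_obs × 718.1 = 140.6 kg VSS/d.
R_O = Q·(S₀ − S) − 1.42·P_X = 718.1 − 1.42 × 140.6 = 518.4 kg O₂/d.

R_O ≈ 518 kg O₂/d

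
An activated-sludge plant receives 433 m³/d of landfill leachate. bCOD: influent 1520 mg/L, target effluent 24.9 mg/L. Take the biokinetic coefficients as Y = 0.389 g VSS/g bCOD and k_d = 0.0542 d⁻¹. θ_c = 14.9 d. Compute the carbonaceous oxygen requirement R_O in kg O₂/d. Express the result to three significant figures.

Observed yield with endogenous decay: Y_obs = Y / (1 + k_d·θ_c) = 0.389 / (1 + 0.0542 × 14.9) = 0.389 / 1.808 = 0.2152 g VSS/g bCOD.
Substrate removed = Q·(S₀ − S) = 433 m³/d × (1520 − 24.9) g/m³ = 6.47×10^5 g/d = 647.4 kg/d.
Biomass synthesised: P_X = Y_obs × 647.4 = 139.3 kg VSS/d.
Carbonaceous O₂ demand = substrate oxidised − cell-mass equivalent = 647.4 − 1.42 × 139.3 = 449.5 kg O₂/d.

R_O ≈ 450 kg O₂/d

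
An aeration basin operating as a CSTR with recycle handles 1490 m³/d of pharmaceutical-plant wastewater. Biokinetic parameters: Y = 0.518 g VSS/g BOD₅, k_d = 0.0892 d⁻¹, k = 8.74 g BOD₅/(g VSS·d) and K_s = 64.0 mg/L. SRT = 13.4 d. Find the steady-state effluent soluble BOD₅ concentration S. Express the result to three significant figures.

For a completely mixed reactor with recycle the Lawrence–McCarty relation gives S = K_s·(1 + k_d·θ_c) / [θ_c·(Y·k − k_d) − 1] = 64.0 × (1 + 0.0892 × 13.4) / [13.4 × (0.518 × 8.74 − 0.0892) − 1] = 140.5 / 58.47 = 2.403 mg/L.

S ≈ 2.40 mg/L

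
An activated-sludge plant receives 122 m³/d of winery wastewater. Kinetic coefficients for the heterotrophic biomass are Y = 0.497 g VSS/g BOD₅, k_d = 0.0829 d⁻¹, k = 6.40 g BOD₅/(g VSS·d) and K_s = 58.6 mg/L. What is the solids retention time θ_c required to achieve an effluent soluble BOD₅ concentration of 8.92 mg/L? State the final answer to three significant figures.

θ_c ≈ 2.96 d

At the target effluent, Y k S/(K_s+S) = 0.497×6.40×8.92/67.52 = 0.4202 d⁻¹.
1/θ_c = 0.4202 − 0.0829 = 0.3373 d⁻¹, so θ_c = 2.965 d.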